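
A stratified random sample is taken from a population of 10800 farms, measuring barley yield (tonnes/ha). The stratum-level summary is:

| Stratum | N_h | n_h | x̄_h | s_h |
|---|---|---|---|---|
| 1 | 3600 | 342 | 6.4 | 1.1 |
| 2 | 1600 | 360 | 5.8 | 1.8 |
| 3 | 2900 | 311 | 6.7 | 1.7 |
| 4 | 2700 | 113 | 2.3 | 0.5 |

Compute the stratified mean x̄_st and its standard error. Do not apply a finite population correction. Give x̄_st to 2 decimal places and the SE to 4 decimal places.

x̄_st = Σ W_h x̄_h = (3600·6.4 + 1600·5.8 + 2900·6.7 + 2700·2.3)/10800 = 5.36667
V̂(x̄_st) = Σ W_h² s_h²/n_h, with W_h = N_h/N and N = 10800:
  stratum 1: (3600/10800)²·1.1²/342 = 0.000393112
  stratum 2: (1600/10800)²·1.8²/360 = 0.000197531
  stratum 3: (2900/10800)²·1.7²/311 = 0.000670017
  stratum 4: (2700/10800)²·0.5²/113 = 0.000138274
V̂(x̄_st) = 0.00139893
SE(x̄_st) = √0.00139893 = 0.0374023

x̄_st ≈ 5.37, SE ≈ 0.0374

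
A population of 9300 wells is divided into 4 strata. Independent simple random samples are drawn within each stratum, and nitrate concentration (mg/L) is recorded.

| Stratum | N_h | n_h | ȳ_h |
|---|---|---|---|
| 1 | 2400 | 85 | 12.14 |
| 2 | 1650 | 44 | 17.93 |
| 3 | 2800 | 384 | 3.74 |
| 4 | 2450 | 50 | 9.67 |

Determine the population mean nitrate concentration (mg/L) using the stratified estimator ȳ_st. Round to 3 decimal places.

ȳ_st ≈ 9.988

N = Σ N_h = 9300. Stratum weights W_h = N_h/N.
ȳ_st = (2400·12.14 + 1650·17.93 + 2800·3.74 + 2450·9.67) / 9300 = 9.98753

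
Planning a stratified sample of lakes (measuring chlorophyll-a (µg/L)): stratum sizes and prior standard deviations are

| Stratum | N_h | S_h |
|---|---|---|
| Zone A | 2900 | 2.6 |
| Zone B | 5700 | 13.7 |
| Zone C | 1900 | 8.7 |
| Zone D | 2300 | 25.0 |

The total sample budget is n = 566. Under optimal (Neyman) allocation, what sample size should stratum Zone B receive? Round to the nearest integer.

277

Neyman allocation: n_h = n · N_h S_h / Σ N_i S_i, with n = 566.
  stratum Zone A: N_h·S_h = 2900·2.6 = 7540.00
  stratum Zone B: N_h·S_h = 5700·13.7 = 78090.00
  stratum Zone C: N_h·S_h = 1900·8.7 = 16530.00
  stratum Zone D: N_h·S_h = 2300·25.0 = 57500.00
Σ N_h S_h = 159660.00
n for stratum Zone B = 566·78090.00/159660.00 = 276.832 → 277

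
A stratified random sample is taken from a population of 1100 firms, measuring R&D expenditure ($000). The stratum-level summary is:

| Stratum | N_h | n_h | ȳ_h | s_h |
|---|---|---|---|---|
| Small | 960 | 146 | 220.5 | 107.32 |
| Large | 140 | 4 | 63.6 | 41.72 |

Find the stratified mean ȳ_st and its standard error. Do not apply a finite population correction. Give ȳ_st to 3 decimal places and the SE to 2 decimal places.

ȳ_st ≈ 200.531, SE ≈ 8.19

ȳ_st = Σ W_h ȳ_h = (960·220.5 + 140·63.6)/1100 = 200.53091
V̂(ȳ_st) = Σ W_h² s_h²/n_h, with W_h = N_h/N and N = 1100:
  stratum Small: (960/1100)²·107.32²/146 = 60.0849
  stratum Large: (140/1100)²·41.72²/4 = 7.04854
V̂(ȳ_st) = 67.1335
SE(ȳ_st) = √67.1335 = 8.1935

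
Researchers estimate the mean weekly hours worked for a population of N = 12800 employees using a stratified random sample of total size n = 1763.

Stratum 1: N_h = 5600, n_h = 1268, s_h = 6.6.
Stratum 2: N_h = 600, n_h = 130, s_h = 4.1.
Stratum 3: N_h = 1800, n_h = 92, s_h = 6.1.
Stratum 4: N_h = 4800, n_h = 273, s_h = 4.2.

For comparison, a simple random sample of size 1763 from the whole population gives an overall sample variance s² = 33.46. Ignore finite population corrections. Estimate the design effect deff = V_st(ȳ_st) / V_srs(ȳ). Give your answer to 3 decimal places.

deff ≈ 1.262

V̂(ȳ_st) = Σ W_h² s_h²/n_h, with W_h = N_h/N and N = 12800:
  stratum 1: (5600/12800)²·6.6²/1268 = 0.00657544
  stratum 2: (600/12800)²·4.1²/130 = 0.000284123
  stratum 3: (1800/12800)²·6.1²/92 = 0.00799829
  stratum 4: (4800/12800)²·4.2²/273 = 0.00908654
V_st = 0.0239444
V_srs = s²/n = 33.46/1763 = 0.018979
deff = V_st / V_srs = 0.0239444/0.018979 = 1.2616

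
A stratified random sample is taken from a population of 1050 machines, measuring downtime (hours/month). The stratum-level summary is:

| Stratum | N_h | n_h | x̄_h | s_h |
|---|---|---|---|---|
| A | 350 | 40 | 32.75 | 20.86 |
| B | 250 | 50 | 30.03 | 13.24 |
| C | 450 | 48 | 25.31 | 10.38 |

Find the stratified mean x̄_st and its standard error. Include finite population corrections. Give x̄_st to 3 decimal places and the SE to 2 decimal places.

x̄_st = Σ W_h x̄_h = (350·32.75 + 250·30.03 + 450·25.31)/1050 = 28.91381
V̂(x̄_st) = Σ W_h² (1 − n_h/N_h) s_h²/n_h, with W_h = N_h/N and N = 1050:
  stratum A: (350/1050)²·(1 − 40/350)·20.86²/40 = 1.07058
  stratum B: (250/1050)²·(1 − 50/250)·13.24²/50 = 0.159
  stratum C: (450/1050)²·(1 − 48/450)·10.38²/48 = 0.36831
V̂(x̄_st) = 1.59789
SE(x̄_st) = √1.59789 = 1.26408

x̄_st ≈ 28.914, SE ≈ 1.26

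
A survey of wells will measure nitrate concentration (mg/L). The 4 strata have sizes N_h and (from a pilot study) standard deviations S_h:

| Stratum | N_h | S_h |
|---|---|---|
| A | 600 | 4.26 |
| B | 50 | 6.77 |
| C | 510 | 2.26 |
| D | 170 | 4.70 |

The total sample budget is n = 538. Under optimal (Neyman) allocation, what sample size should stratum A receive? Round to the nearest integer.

284

Neyman allocation: n_h = n · N_h S_h / Σ N_i S_i, with n = 538.
  stratum A: N_h·S_h = 600·4.26 = 2556.00
  stratum B: N_h·S_h = 50·6.77 = 338.50
  stratum C: N_h·S_h = 510·2.26 = 1152.60
  stratum D: N_h·S_h = 170·4.70 = 799.00
Σ N_h S_h = 4846.10
n for stratum A = 538·2556.00/4846.10 = 283.760 → 284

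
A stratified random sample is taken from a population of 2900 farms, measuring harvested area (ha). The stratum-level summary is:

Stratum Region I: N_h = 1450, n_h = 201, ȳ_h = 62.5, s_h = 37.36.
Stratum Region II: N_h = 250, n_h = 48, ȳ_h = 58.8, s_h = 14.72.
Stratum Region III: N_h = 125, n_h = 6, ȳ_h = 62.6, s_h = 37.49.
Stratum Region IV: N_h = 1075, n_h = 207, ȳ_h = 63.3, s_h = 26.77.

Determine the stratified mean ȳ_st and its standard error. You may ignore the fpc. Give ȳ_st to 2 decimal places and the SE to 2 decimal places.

ȳ_st ≈ 62.48, SE ≈ 1.64

ȳ_st = Σ W_h ȳ_h = (1450·62.5 + 250·58.8 + 125·62.6 + 1075·63.3)/2900 = 62.48190
V̂(ȳ_st) = Σ W_h² s_h²/n_h, with W_h = N_h/N and N = 2900:
  stratum Region I: (1450/2900)²·37.36²/201 = 1.73603
  stratum Region II: (250/2900)²·14.72²/48 = 0.0335474
  stratum Region III: (125/2900)²·37.49²/6 = 0.435215
  stratum Region IV: (1075/2900)²·26.77²/207 = 0.475716
V̂(ȳ_st) = 2.68051
SE(ȳ_st) = √2.68051 = 1.63723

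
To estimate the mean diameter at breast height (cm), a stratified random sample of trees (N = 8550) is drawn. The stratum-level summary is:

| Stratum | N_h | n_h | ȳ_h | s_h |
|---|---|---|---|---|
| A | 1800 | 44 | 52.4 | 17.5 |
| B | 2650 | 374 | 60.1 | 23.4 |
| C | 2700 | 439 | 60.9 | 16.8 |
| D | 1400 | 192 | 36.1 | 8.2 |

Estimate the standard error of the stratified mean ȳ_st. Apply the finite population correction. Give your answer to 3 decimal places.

SE(ȳ_st) ≈ 0.695

V̂(ȳ_st) = Σ W_h² (1 − n_h/N_h) s_h²/n_h, with W_h = N_h/N and N = 8550:
  stratum A: (1800/8550)²·(1 − 44/1800)·17.5²/44 = 0.300946
  stratum B: (2650/8550)²·(1 − 374/2650)·23.4²/374 = 0.120794
  stratum C: (2700/8550)²·(1 − 439/2700)·16.8²/439 = 0.0536891
  stratum D: (1400/8550)²·(1 − 192/1400)·8.2²/192 = 0.00810194
V̂(ȳ_st) = 0.483531
SE(ȳ_st) = √0.483531 = 0.695364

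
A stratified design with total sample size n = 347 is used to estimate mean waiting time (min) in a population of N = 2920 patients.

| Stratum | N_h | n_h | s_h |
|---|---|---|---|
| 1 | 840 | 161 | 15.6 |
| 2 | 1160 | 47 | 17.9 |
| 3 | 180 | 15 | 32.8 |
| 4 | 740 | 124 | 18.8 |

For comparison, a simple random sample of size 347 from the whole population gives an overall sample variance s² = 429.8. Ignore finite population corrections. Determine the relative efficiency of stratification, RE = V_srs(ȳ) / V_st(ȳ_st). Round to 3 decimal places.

RE ≈ 0.748

V̂(ȳ_st) = Σ W_h² s_h²/n_h, with W_h = N_h/N and N = 2920:
  stratum 1: (840/2920)²·15.6²/161 = 0.125088
  stratum 2: (1160/2920)²·17.9²/47 = 1.07587
  stratum 3: (180/2920)²·32.8²/15 = 0.272543
  stratum 4: (740/2920)²·18.8²/124 = 0.183059
V_st = 1.65656
V_srs = s²/n = 429.8/347 = 1.23862
Relative efficiency = V_srs / V_st = 1.23862/1.65656 = 0.7477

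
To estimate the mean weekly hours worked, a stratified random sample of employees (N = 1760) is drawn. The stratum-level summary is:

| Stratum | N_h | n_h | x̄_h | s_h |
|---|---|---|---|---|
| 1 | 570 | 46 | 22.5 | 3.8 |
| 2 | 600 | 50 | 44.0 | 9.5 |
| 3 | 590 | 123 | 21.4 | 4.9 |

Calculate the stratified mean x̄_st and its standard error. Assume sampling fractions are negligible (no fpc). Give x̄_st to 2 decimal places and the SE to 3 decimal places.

x̄_st ≈ 29.46, SE ≈ 0.514

x̄_st = Σ W_h x̄_h = (570·22.5 + 600·44.0 + 590·21.4)/1760 = 29.46080
V̂(x̄_st) = Σ W_h² s_h²/n_h, with W_h = N_h/N and N = 1760:
  stratum 1: (570/1760)²·3.8²/46 = 0.0329256
  stratum 2: (600/1760)²·9.5²/50 = 0.209775
  stratum 3: (590/1760)²·4.9²/123 = 0.0219364
V̂(x̄_st) = 0.264637
SE(x̄_st) = √0.264637 = 0.514429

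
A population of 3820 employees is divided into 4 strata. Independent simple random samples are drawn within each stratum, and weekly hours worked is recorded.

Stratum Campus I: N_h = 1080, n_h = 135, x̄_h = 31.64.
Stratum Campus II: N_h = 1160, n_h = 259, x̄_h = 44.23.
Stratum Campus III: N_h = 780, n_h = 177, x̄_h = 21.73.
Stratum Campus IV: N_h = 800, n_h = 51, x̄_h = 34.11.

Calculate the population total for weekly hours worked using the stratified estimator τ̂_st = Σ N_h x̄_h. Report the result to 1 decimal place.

τ̂_st ≈ 129715.4

τ̂_st = Σ N_h x̄_h = 1080·31.64 + 1160·44.23 + 780·21.73 + 800·34.11 = 129715.4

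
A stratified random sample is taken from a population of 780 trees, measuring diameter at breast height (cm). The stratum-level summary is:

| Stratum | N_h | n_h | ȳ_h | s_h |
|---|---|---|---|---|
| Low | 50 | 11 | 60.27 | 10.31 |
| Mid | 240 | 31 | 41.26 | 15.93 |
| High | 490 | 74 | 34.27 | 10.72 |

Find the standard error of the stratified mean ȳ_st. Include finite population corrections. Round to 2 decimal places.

V̂(ȳ_st) = Σ W_h² (1 − n_h/N_h) s_h²/n_h, with W_h = N_h/N and N = 780:
  stratum Low: (50/780)²·(1 − 11/50)·10.31²/11 = 0.0309721
  stratum Mid: (240/780)²·(1 − 31/240)·15.93²/31 = 0.674898
  stratum High: (490/780)²·(1 − 74/490)·10.72²/74 = 0.520305
V̂(ȳ_st) = 1.22618
SE(ȳ_st) = √1.22618 = 1.10733

SE(ȳ_st) ≈ 1.11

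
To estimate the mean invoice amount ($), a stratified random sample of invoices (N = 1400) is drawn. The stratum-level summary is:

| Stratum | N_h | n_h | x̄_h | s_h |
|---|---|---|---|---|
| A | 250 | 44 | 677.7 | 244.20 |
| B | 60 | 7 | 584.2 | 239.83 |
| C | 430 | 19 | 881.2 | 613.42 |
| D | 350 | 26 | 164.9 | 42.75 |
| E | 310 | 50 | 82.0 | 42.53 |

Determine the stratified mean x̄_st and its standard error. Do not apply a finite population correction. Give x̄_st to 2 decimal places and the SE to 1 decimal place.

x̄_st ≈ 476.09, SE ≈ 44.0

x̄_st = Σ W_h x̄_h = (250·677.7 + 60·584.2 + 430·881.2 + 350·164.9 + 310·82.0)/1400 = 476.09143
V̂(x̄_st) = Σ W_h² s_h²/n_h, with W_h = N_h/N and N = 1400:
  stratum A: (250/1400)²·244.20²/44 = 43.2178
  stratum B: (60/1400)²·239.83²/7 = 15.0923
  stratum C: (430/1400)²·613.42²/19 = 1868.28
  stratum D: (350/1400)²·42.75²/26 = 4.39318
  stratum E: (310/1400)²·42.53²/50 = 1.77373
V̂(x̄_st) = 1932.76
SE(x̄_st) = √1932.76 = 43.9632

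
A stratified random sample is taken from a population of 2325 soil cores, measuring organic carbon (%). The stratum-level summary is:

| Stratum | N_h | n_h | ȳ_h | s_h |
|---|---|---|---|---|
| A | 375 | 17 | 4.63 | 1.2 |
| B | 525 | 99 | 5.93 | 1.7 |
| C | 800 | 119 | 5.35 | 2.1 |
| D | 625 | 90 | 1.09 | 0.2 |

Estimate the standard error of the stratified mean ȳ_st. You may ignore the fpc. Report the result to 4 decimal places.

V̂(ȳ_st) = Σ W_h² s_h²/n_h, with W_h = N_h/N and N = 2325:
  stratum A: (375/2325)²·1.2²/17 = 0.00220359
  stratum B: (525/2325)²·1.7²/99 = 0.00148845
  stratum C: (800/2325)²·2.1²/119 = 0.00438759
  stratum D: (625/2325)²·0.2²/90 = 3.21168e-05
V̂(ȳ_st) = 0.00811174
SE(ȳ_st) = √0.00811174 = 0.0900652

SE(ȳ_st) ≈ 0.0901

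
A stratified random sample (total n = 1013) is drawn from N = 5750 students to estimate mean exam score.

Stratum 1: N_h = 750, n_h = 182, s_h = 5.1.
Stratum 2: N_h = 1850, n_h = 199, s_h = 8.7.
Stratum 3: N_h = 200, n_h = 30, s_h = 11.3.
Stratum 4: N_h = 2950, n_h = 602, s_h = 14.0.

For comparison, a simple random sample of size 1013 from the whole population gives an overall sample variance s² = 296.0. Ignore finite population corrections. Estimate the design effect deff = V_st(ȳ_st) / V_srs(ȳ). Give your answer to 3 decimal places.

V̂(ȳ_st) = Σ W_h² s_h²/n_h, with W_h = N_h/N and N = 5750:
  stratum 1: (750/5750)²·5.1²/182 = 0.0024314
  stratum 2: (1850/5750)²·8.7²/199 = 0.0393725
  stratum 3: (200/5750)²·11.3²/30 = 0.00514944
  stratum 4: (2950/5750)²·14.0²/602 = 0.0856975
V_st = 0.132651
V_srs = s²/n = 296.0/1013 = 0.292201
deff = V_st / V_srs = 0.132651/0.292201 = 0.4540

deff ≈ 0.454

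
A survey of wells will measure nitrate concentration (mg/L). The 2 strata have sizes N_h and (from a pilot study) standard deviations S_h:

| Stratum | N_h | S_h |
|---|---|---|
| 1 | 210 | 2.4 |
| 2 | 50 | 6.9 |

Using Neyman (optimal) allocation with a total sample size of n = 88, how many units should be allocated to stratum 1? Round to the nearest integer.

52

Neyman allocation: n_h = n · N_h S_h / Σ N_i S_i, with n = 88.
  stratum 1: N_h·S_h = 210·2.4 = 504.00
  stratum 2: N_h·S_h = 50·6.9 = 345.00
Σ N_h S_h = 849.00
n for stratum 1 = 88·504.00/849.00 = 52.240 → 52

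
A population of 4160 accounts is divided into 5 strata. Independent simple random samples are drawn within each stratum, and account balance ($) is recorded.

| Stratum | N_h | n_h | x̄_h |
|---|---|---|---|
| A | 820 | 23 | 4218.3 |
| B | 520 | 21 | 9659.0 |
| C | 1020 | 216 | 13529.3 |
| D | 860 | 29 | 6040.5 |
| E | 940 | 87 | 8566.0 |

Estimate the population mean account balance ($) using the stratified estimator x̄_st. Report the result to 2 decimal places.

x̄_st ≈ 8540.49

N = Σ N_h = 4160. Stratum weights W_h = N_h/N.
x̄_st = (820·4218.3 + 520·9659.0 + 1020·13529.3 + 860·6040.5 + 940·8566.0) / 4160 = 8540.4909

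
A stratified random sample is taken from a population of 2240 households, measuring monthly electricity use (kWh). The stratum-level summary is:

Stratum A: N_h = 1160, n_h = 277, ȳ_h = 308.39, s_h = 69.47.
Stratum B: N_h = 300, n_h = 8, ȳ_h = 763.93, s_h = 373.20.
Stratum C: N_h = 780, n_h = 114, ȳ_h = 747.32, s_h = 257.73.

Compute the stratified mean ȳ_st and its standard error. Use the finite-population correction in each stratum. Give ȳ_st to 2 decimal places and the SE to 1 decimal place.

ȳ_st ≈ 522.24, SE ≈ 19.2

ȳ_st = Σ W_h ȳ_h = (1160·308.39 + 300·763.93 + 780·747.32)/2240 = 522.24152
V̂(ȳ_st) = Σ W_h² (1 − n_h/N_h) s_h²/n_h, with W_h = N_h/N and N = 2240:
  stratum A: (1160/2240)²·(1 − 277/1160)·69.47²/277 = 3.55662
  stratum B: (300/2240)²·(1 − 8/300)·373.20²/8 = 303.949
  stratum C: (780/2240)²·(1 − 114/780)·257.73²/114 = 60.3251
V̂(ȳ_st) = 367.831
SE(ȳ_st) = √367.831 = 19.1789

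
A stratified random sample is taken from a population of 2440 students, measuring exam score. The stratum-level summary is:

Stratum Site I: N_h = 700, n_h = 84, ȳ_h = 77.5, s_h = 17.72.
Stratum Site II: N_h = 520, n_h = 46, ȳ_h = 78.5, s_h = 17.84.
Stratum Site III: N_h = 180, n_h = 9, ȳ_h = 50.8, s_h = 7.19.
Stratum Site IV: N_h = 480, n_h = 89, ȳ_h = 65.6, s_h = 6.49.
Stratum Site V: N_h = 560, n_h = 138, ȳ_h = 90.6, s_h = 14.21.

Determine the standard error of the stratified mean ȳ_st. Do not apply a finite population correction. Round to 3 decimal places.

SE(ȳ_st) ≈ 0.865

V̂(ȳ_st) = Σ W_h² s_h²/n_h, with W_h = N_h/N and N = 2440:
  stratum Site I: (700/2440)²·17.72²/84 = 0.307655
  stratum Site II: (520/2440)²·17.84²/46 = 0.314238
  stratum Site III: (180/2440)²·7.19²/9 = 0.0312594
  stratum Site IV: (480/2440)²·6.49²/89 = 0.0183148
  stratum Site V: (560/2440)²·14.21²/138 = 0.0770736
V̂(ȳ_st) = 0.748541
SE(ȳ_st) = √0.748541 = 0.865183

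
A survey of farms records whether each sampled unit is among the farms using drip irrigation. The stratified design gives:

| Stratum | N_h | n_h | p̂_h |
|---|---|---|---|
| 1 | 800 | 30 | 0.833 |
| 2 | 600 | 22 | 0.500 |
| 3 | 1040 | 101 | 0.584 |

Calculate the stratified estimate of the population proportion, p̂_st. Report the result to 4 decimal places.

N = 2440; stratum weights W_h = N_h/N.
p̂_st = Σ W_h p̂_h = (800·0.833 + 600·0.500 + 1040·0.584)/2440 = 0.64498

p̂_st ≈ 0.6450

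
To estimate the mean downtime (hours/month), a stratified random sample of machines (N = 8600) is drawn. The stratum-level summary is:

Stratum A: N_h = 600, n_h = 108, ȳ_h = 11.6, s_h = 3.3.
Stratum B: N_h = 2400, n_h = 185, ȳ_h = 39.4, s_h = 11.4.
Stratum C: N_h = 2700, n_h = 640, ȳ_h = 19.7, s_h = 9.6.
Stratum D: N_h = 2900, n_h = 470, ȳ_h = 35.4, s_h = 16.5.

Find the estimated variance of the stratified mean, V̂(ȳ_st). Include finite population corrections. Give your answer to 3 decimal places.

V̂(ȳ_st) ≈ 0.117

V̂(ȳ_st) = Σ W_h² (1 − n_h/N_h) s_h²/n_h, with W_h = N_h/N and N = 8600:
  stratum A: (600/8600)²·(1 − 108/600)·3.3²/108 = 0.000402461
  stratum B: (2400/8600)²·(1 − 185/2400)·11.4²/185 = 0.0504924
  stratum C: (2700/8600)²·(1 − 640/2700)·9.6²/640 = 0.0108292
  stratum D: (2900/8600)²·(1 − 470/2900)·16.5²/470 = 0.0551922
V̂(ȳ_st) = 0.116916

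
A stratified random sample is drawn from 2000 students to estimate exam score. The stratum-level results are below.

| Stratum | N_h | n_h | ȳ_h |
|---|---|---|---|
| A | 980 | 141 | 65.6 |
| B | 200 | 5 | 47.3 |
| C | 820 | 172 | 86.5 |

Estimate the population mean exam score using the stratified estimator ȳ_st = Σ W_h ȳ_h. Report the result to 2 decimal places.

ȳ_st ≈ 72.34

N = Σ N_h = 2000. Stratum weights W_h = N_h/N.
ȳ_st = (980·65.6 + 200·47.3 + 820·86.5) / 2000 = 72.3390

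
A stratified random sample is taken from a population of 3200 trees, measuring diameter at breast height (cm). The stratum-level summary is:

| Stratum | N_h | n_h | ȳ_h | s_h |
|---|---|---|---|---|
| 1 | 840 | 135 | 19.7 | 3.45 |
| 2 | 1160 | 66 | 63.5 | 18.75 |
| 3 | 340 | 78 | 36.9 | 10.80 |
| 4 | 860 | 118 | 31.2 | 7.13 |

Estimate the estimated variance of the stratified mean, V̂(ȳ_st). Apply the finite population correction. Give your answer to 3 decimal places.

V̂(ȳ_st) = Σ W_h² (1 − n_h/N_h) s_h²/n_h, with W_h = N_h/N and N = 3200:
  stratum 1: (840/3200)²·(1 − 135/840)·3.45²/135 = 0.00509886
  stratum 2: (1160/3200)²·(1 − 66/1160)·18.75²/66 = 0.660137
  stratum 3: (340/3200)²·(1 − 78/340)·10.80²/78 = 0.0130087
  stratum 4: (860/3200)²·(1 − 118/860)·7.13²/118 = 0.0268472
V̂(ȳ_st) = 0.705092

V̂(ȳ_st) ≈ 0.705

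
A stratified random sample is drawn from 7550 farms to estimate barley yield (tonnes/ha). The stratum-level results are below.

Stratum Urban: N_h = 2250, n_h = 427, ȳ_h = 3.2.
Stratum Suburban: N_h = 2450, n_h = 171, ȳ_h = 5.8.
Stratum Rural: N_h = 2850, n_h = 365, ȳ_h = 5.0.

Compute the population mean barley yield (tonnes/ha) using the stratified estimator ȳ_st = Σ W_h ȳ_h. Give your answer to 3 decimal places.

ȳ_st ≈ 4.723

N = Σ N_h = 7550. Stratum weights W_h = N_h/N.
ȳ_st = (2250·3.2 + 2450·5.8 + 2850·5.0) / 7550 = 4.72318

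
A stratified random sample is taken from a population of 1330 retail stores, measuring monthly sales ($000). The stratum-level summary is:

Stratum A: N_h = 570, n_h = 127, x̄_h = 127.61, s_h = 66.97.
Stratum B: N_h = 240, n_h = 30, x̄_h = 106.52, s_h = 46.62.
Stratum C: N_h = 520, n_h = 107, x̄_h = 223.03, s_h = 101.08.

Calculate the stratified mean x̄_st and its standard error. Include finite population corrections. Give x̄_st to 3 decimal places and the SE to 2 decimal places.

x̄_st = Σ W_h x̄_h = (570·127.61 + 240·106.52 + 520·223.03)/1330 = 161.11135
V̂(x̄_st) = Σ W_h² (1 − n_h/N_h) s_h²/n_h, with W_h = N_h/N and N = 1330:
  stratum A: (570/1330)²·(1 − 127/570)·66.97²/127 = 5.04118
  stratum B: (240/1330)²·(1 − 30/240)·46.62²/30 = 2.06419
  stratum C: (520/1330)²·(1 − 107/520)·101.08²/107 = 11.593
V̂(x̄_st) = 18.6984
SE(x̄_st) = √18.6984 = 4.32416

x̄_st ≈ 161.111, SE ≈ 4.32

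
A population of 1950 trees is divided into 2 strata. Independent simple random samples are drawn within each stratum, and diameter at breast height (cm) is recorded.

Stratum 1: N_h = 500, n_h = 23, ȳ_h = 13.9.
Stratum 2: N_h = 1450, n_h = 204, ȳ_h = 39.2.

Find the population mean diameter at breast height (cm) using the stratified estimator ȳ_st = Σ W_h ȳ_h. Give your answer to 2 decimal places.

N = Σ N_h = 1950. Stratum weights W_h = N_h/N.
ȳ_st = (500·13.9 + 1450·39.2) / 1950 = 32.7128

ȳ_st ≈ 32.71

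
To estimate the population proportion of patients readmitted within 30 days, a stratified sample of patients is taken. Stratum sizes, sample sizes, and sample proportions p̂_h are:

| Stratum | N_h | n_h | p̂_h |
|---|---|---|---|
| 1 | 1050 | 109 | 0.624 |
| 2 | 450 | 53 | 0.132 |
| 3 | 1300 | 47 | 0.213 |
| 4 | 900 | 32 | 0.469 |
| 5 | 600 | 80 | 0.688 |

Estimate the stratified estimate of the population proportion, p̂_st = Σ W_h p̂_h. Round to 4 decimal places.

N = 4300; stratum weights W_h = N_h/N.
p̂_st = Σ W_h p̂_h = (1050·0.624 + 450·0.132 + 1300·0.213 + 900·0.469 + 600·0.688)/4300 = 0.42474

p̂_st ≈ 0.4247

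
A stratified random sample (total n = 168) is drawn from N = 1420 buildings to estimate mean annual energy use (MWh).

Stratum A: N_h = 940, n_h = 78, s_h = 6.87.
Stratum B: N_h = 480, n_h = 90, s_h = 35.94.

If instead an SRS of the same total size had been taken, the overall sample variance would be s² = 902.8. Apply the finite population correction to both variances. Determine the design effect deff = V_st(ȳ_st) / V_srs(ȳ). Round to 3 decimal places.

deff ≈ 0.333

V̂(ȳ_st) = Σ W_h² (1 − n_h/N_h) s_h²/n_h, with W_h = N_h/N and N = 1420:
  stratum A: (940/1420)²·(1 − 78/940)·6.87²/78 = 0.243152
  stratum B: (480/1420)²·(1 − 90/480)·35.94²/90 = 1.33243
V_st = 1.57558
V_srs = (1 − 168/1420)·902.8/168 = 4.73803
deff = V_st / V_srs = 1.57558/4.73803 = 0.3325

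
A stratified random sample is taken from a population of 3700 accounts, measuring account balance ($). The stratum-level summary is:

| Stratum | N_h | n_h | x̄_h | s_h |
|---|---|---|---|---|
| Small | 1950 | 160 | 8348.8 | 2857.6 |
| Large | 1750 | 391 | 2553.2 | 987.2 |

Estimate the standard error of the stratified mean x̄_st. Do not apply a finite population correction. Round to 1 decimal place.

V̂(x̄_st) = Σ W_h² s_h²/n_h, with W_h = N_h/N and N = 3700:
  stratum Small: (1950/3700)²·2857.6²/160 = 14175.8
  stratum Large: (1750/3700)²·987.2²/391 = 557.579
V̂(x̄_st) = 14733.4
SE(x̄_st) = √14733.4 = 121.381

SE(x̄_st) ≈ 121.4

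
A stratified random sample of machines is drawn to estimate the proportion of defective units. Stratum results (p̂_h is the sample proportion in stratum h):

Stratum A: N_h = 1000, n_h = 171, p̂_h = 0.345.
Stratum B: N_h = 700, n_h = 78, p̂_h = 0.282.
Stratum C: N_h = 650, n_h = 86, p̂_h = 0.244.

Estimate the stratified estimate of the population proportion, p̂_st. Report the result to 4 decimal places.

p̂_st ≈ 0.2983

N = 2350; stratum weights W_h = N_h/N.
p̂_st = Σ W_h p̂_h = (1000·0.345 + 700·0.282 + 650·0.244)/2350 = 0.29830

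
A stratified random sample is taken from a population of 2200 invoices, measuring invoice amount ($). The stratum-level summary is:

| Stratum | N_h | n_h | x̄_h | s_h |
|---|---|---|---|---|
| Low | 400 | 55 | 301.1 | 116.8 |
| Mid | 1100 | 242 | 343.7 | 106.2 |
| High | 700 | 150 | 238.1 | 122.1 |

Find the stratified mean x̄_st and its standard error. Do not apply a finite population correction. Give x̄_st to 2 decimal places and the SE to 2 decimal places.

x̄_st ≈ 302.35, SE ≈ 5.47

x̄_st = Σ W_h x̄_h = (400·301.1 + 1100·343.7 + 700·238.1)/2200 = 302.35455
V̂(x̄_st) = Σ W_h² s_h²/n_h, with W_h = N_h/N and N = 2200:
  stratum Low: (400/2200)²·116.8²/55 = 8.19969
  stratum Mid: (1100/2200)²·106.2²/242 = 11.6513
  stratum High: (700/2200)²·122.1²/150 = 10.0621
V̂(x̄_st) = 29.9131
SE(x̄_st) = √29.9131 = 5.46929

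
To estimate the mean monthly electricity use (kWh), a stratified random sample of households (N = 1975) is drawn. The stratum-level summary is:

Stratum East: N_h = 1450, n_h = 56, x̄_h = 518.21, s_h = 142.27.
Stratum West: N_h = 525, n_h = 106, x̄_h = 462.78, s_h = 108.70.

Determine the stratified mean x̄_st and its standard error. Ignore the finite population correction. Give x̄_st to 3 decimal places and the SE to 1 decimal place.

x̄_st = Σ W_h x̄_h = (1450·518.21 + 525·462.78)/1975 = 503.47544
V̂(x̄_st) = Σ W_h² s_h²/n_h, with W_h = N_h/N and N = 1975:
  stratum East: (1450/1975)²·142.27²/56 = 194.823
  stratum West: (525/1975)²·108.70²/106 = 7.87658
V̂(x̄_st) = 202.7
SE(x̄_st) = √202.7 = 14.2373

x̄_st ≈ 503.475, SE ≈ 14.2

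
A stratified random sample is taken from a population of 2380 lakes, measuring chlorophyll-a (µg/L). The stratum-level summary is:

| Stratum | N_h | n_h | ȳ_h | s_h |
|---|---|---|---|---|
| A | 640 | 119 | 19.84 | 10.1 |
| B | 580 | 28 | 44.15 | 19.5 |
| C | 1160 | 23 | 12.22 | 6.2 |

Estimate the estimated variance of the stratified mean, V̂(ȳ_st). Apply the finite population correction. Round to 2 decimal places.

V̂(ȳ_st) = Σ W_h² (1 − n_h/N_h) s_h²/n_h, with W_h = N_h/N and N = 2380:
  stratum A: (640/2380)²·(1 − 119/640)·10.1²/119 = 0.0504614
  stratum B: (580/2380)²·(1 − 28/580)·19.5²/28 = 0.767581
  stratum C: (1160/2380)²·(1 − 23/1160)·6.2²/23 = 0.389153
V̂(ȳ_st) = 1.2072

V̂(ȳ_st) ≈ 1.21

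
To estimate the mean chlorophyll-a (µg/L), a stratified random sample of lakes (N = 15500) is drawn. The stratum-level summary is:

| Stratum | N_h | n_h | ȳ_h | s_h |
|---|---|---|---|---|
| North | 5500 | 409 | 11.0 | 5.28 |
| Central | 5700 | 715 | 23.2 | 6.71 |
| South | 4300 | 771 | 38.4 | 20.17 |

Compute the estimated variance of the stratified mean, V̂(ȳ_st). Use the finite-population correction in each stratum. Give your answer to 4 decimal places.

V̂(ȳ_st) ≈ 0.0487

V̂(ȳ_st) = Σ W_h² (1 − n_h/N_h) s_h²/n_h, with W_h = N_h/N and N = 15500:
  stratum North: (5500/15500)²·(1 − 409/5500)·5.28²/409 = 0.00794414
  stratum Central: (5700/15500)²·(1 − 715/5700)·6.71²/715 = 0.00744759
  stratum South: (4300/15500)²·(1 − 771/4300)·20.17²/771 = 0.0333284
V̂(ȳ_st) = 0.0487201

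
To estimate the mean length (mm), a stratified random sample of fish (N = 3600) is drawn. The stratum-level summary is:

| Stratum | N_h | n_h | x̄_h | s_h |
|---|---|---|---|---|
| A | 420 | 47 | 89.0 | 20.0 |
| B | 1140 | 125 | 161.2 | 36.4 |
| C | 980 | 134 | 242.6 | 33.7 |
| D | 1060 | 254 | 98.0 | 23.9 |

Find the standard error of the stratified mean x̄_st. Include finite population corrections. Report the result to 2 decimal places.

SE(x̄_st) ≈ 1.32

V̂(x̄_st) = Σ W_h² (1 − n_h/N_h) s_h²/n_h, with W_h = N_h/N and N = 3600:
  stratum A: (420/3600)²·(1 − 47/420)·20.0²/47 = 0.102876
  stratum B: (1140/3600)²·(1 − 125/1140)·36.4²/125 = 0.946365
  stratum C: (980/3600)²·(1 − 134/980)·33.7²/134 = 0.542184
  stratum D: (1060/3600)²·(1 − 254/1060)·23.9²/254 = 0.148251
V̂(x̄_st) = 1.73968
SE(x̄_st) = √1.73968 = 1.31897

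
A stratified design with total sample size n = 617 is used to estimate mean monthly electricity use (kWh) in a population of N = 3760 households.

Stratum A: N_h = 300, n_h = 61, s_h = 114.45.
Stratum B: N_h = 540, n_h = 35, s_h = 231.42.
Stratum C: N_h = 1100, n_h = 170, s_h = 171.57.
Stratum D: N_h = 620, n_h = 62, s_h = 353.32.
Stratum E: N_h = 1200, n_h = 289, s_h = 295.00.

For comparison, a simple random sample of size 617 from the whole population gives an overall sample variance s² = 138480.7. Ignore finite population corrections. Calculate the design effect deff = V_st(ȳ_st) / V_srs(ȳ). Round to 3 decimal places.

deff ≈ 0.593

V̂(ȳ_st) = Σ W_h² s_h²/n_h, with W_h = N_h/N and N = 3760:
  stratum A: (300/3760)²·114.45²/61 = 1.367
  stratum B: (540/3760)²·231.42²/35 = 31.5606
  stratum C: (1100/3760)²·171.57²/170 = 14.8198
  stratum D: (620/3760)²·353.32²/62 = 54.746
  stratum E: (1200/3760)²·295.00²/289 = 30.6714
V_st = 133.165
V_srs = s²/n = 138480.7/617 = 224.442
deff = V_st / V_srs = 133.165/224.442 = 0.5933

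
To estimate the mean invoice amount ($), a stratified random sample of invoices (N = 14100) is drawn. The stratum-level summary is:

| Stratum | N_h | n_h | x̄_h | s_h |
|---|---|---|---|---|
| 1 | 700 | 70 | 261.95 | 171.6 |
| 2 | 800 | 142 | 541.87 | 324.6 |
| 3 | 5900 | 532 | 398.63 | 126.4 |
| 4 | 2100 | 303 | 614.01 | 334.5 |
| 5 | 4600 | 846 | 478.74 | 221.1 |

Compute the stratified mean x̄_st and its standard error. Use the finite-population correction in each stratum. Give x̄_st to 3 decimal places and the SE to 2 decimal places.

x̄_st ≈ 458.185, SE ≈ 4.44

x̄_st = Σ W_h x̄_h = (700·261.95 + 800·541.87 + 5900·398.63 + 2100·614.01 + 4600·478.74)/14100 = 458.18461
V̂(x̄_st) = Σ W_h² (1 − n_h/N_h) s_h²/n_h, with W_h = N_h/N and N = 14100:
  stratum 1: (700/14100)²·(1 − 70/700)·171.6²/70 = 0.933119
  stratum 2: (800/14100)²·(1 − 142/800)·324.6²/142 = 1.96466
  stratum 3: (5900/14100)²·(1 − 532/5900)·126.4²/532 = 4.78419
  stratum 4: (2100/14100)²·(1 − 303/2100)·334.5²/303 = 7.00937
  stratum 5: (4600/14100)²·(1 − 846/4600)·221.1²/846 = 5.01904
V̂(x̄_st) = 19.7104
SE(x̄_st) = √19.7104 = 4.43964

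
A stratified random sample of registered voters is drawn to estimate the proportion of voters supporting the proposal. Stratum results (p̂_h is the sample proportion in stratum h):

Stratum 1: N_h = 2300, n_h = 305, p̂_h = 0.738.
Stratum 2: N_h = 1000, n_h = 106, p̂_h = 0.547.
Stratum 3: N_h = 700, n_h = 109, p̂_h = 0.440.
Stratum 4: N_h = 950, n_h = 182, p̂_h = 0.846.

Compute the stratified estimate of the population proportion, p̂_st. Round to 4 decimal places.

p̂_st ≈ 0.6780

N = 4950; stratum weights W_h = N_h/N.
p̂_st = Σ W_h p̂_h = (2300·0.738 + 1000·0.547 + 700·0.440 + 950·0.846)/4950 = 0.67800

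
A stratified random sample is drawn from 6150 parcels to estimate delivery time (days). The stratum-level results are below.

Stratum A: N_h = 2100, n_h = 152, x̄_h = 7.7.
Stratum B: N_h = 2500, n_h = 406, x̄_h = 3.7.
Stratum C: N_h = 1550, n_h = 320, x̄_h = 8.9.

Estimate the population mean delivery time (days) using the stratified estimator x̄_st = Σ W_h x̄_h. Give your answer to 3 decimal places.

N = Σ N_h = 6150. Stratum weights W_h = N_h/N.
x̄_st = (2100·7.7 + 2500·3.7 + 1550·8.9) / 6150 = 6.37642

x̄_st ≈ 6.376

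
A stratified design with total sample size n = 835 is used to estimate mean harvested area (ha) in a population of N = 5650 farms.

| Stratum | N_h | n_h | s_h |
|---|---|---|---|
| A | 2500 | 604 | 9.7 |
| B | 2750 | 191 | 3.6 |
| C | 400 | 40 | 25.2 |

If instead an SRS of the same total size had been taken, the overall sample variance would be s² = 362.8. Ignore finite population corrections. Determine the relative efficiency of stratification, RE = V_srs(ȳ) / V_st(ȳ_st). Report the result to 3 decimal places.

V̂(ȳ_st) = Σ W_h² s_h²/n_h, with W_h = N_h/N and N = 5650:
  stratum A: (2500/5650)²·9.7²/604 = 0.0304993
  stratum B: (2750/5650)²·3.6²/191 = 0.0160746
  stratum C: (400/5650)²·25.2²/40 = 0.0795727
V_st = 0.126147
V_srs = s²/n = 362.8/835 = 0.434491
Relative efficiency = V_srs / V_st = 0.434491/0.126147 = 3.4443

RE ≈ 3.444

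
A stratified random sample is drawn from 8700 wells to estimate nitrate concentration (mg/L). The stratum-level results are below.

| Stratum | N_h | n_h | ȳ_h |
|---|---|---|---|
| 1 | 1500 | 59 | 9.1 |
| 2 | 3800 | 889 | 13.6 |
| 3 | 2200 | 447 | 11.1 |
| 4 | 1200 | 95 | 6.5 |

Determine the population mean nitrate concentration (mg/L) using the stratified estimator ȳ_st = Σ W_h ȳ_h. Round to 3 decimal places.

ȳ_st ≈ 11.213

N = Σ N_h = 8700. Stratum weights W_h = N_h/N.
ȳ_st = (1500·9.1 + 3800·13.6 + 2200·11.1 + 1200·6.5) / 8700 = 11.21264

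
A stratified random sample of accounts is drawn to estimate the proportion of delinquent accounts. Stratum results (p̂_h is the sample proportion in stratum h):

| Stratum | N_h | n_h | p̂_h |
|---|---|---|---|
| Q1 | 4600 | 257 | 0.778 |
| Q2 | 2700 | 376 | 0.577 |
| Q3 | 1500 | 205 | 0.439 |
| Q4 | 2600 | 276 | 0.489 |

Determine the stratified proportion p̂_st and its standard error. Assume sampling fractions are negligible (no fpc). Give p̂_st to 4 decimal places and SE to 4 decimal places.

p̂_st ≈ 0.6199, SE ≈ 0.0146

N = 11400; stratum weights W_h = N_h/N.
p̂_st = Σ W_h p̂_h = (4600·0.778 + 2700·0.577 + 1500·0.439 + 2600·0.489)/11400 = 0.61988
V̂(p̂_st) = Σ W_h² p̂_h(1−p̂_h)/(n_h−1):
  stratum Q1: (4600/11400)²·0.778·0.222/256 = 0.00010985
  stratum Q2: (2700/11400)²·0.577·0.423/375 = 3.65092e-05
  stratum Q3: (1500/11400)²·0.439·0.561/204 = 2.09011e-05
  stratum Q4: (2600/11400)²·0.489·0.511/275 = 4.72644e-05
V̂(p̂_st) = 0.000214524; SE = √V̂ = 0.0146467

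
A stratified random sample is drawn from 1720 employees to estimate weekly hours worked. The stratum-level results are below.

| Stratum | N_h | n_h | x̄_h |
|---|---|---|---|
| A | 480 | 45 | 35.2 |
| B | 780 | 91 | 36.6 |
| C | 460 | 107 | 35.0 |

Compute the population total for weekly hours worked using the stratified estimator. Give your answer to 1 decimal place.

τ̂_st ≈ 61544.0

τ̂_st = Σ N_h x̄_h = 480·35.2 + 780·36.6 + 460·35.0 = 61544.0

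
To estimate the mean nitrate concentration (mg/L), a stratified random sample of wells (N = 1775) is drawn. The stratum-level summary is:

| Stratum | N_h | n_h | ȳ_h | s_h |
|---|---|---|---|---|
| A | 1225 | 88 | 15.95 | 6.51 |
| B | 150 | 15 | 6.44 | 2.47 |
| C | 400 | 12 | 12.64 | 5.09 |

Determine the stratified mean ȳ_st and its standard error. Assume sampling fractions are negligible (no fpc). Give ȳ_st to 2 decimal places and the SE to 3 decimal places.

ȳ_st ≈ 14.40, SE ≈ 0.585

ȳ_st = Σ W_h ȳ_h = (1225·15.95 + 150·6.44 + 400·12.64)/1775 = 14.40042
V̂(ȳ_st) = Σ W_h² s_h²/n_h, with W_h = N_h/N and N = 1775:
  stratum A: (1225/1775)²·6.51²/88 = 0.22938
  stratum B: (150/1775)²·2.47²/15 = 0.00290461
  stratum C: (400/1775)²·5.09²/12 = 0.109642
V̂(ȳ_st) = 0.341926
SE(ȳ_st) = √0.341926 = 0.584745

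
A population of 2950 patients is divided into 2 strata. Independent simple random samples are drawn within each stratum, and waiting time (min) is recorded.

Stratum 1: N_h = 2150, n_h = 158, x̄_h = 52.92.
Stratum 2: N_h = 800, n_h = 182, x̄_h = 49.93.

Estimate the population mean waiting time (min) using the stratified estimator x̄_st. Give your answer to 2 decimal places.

N = Σ N_h = 2950. Stratum weights W_h = N_h/N.
x̄_st = (2150·52.92 + 800·49.93) / 2950 = 52.1092

x̄_st ≈ 52.11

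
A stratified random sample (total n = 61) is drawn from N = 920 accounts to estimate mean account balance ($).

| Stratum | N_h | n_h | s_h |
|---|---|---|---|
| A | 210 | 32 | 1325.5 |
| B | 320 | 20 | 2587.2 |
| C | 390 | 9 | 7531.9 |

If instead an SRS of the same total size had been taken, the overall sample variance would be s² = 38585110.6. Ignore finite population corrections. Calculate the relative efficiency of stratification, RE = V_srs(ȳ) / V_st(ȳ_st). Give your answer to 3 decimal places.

RE ≈ 0.538

V̂(ȳ_st) = Σ W_h² s_h²/n_h, with W_h = N_h/N and N = 920:
  stratum A: (210/920)²·1325.5²/32 = 2860.7
  stratum B: (320/920)²·2587.2²/20 = 40490.6
  stratum C: (390/920)²·7531.9²/9 = 1.13271e+06
V_st = 1.17606e+06
V_srs = s²/n = 38585110.6/61 = 632543
Relative efficiency = V_srs / V_st = 632543/1.17606e+06 = 0.5378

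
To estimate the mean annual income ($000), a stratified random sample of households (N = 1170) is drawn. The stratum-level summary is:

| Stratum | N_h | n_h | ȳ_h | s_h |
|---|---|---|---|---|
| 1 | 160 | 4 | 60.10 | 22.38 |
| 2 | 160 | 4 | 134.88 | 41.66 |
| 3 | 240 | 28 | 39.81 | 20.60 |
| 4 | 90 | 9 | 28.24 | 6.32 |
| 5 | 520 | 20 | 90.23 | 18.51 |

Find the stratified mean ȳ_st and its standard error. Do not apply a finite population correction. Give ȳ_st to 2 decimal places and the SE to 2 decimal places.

ȳ_st ≈ 77.10, SE ≈ 3.81

ȳ_st = Σ W_h ȳ_h = (160·60.10 + 160·134.88 + 240·39.81 + 90·28.24 + 520·90.23)/1170 = 77.10462
V̂(ȳ_st) = Σ W_h² s_h²/n_h, with W_h = N_h/N and N = 1170:
  stratum 1: (160/1170)²·22.38²/4 = 2.34168
  stratum 2: (160/1170)²·41.66²/4 = 8.11422
  stratum 3: (240/1170)²·20.60²/28 = 0.637716
  stratum 4: (90/1170)²·6.32²/9 = 0.0262606
  stratum 5: (520/1170)²·18.51²/20 = 3.3839
V̂(ȳ_st) = 14.5038
SE(ȳ_st) = √14.5038 = 3.80838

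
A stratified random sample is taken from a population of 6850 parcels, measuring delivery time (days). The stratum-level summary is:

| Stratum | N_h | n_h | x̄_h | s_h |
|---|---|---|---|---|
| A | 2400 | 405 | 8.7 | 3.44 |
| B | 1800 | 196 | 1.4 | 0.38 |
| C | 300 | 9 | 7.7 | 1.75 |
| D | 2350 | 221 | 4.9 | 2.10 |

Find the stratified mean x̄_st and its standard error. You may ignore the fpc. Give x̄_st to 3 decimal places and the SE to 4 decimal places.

x̄_st = Σ W_h x̄_h = (2400·8.7 + 1800·1.4 + 300·7.7 + 2350·4.9)/6850 = 5.43431
V̂(x̄_st) = Σ W_h² s_h²/n_h, with W_h = N_h/N and N = 6850:
  stratum A: (2400/6850)²·3.44²/405 = 0.00358677
  stratum B: (1800/6850)²·0.38²/196 = 5.08716e-05
  stratum C: (300/6850)²·1.75²/9 = 0.000652672
  stratum D: (2350/6850)²·2.10²/221 = 0.00234856
V̂(x̄_st) = 0.00663887
SE(x̄_st) = √0.00663887 = 0.0814792

x̄_st ≈ 5.434, SE ≈ 0.0815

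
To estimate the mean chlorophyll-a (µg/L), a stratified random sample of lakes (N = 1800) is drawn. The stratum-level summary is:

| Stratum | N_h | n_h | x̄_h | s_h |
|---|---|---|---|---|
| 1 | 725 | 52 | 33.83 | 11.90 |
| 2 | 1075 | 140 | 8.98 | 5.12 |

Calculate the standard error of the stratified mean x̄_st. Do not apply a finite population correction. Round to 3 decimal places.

SE(x̄_st) ≈ 0.713

V̂(x̄_st) = Σ W_h² s_h²/n_h, with W_h = N_h/N and N = 1800:
  stratum 1: (725/1800)²·11.90²/52 = 0.441796
  stratum 2: (1075/1800)²·5.12²/140 = 0.0667857
V̂(x̄_st) = 0.508582
SE(x̄_st) = √0.508582 = 0.713149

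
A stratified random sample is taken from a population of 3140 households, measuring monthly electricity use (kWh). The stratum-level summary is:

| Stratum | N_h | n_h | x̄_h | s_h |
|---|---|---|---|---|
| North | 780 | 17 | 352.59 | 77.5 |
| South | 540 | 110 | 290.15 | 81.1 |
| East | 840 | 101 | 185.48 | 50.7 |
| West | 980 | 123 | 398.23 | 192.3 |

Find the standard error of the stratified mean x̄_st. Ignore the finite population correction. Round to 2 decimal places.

SE(x̄_st) ≈ 7.39

V̂(x̄_st) = Σ W_h² s_h²/n_h, with W_h = N_h/N and N = 3140:
  stratum North: (780/3140)²·77.5²/17 = 21.8014
  stratum South: (540/3140)²·81.1²/110 = 1.76839
  stratum East: (840/3140)²·50.7²/101 = 1.82135
  stratum West: (980/3140)²·192.3²/123 = 29.2851
V̂(x̄_st) = 54.6762
SE(x̄_st) = √54.6762 = 7.39434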